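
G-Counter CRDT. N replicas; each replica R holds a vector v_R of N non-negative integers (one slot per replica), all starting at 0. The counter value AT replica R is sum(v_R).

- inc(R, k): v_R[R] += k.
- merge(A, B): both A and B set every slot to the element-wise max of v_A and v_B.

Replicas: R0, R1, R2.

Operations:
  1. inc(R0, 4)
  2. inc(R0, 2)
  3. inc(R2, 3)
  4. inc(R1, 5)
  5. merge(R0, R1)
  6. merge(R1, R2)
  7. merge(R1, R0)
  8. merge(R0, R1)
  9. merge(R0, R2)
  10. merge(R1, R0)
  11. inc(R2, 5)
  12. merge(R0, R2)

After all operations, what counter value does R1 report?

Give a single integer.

Answer: 14

Derivation:
Op 1: inc R0 by 4 -> R0=(4,0,0) value=4
Op 2: inc R0 by 2 -> R0=(6,0,0) value=6
Op 3: inc R2 by 3 -> R2=(0,0,3) value=3
Op 4: inc R1 by 5 -> R1=(0,5,0) value=5
Op 5: merge R0<->R1 -> R0=(6,5,0) R1=(6,5,0)
Op 6: merge R1<->R2 -> R1=(6,5,3) R2=(6,5,3)
Op 7: merge R1<->R0 -> R1=(6,5,3) R0=(6,5,3)
Op 8: merge R0<->R1 -> R0=(6,5,3) R1=(6,5,3)
Op 9: merge R0<->R2 -> R0=(6,5,3) R2=(6,5,3)
Op 10: merge R1<->R0 -> R1=(6,5,3) R0=(6,5,3)
Op 11: inc R2 by 5 -> R2=(6,5,8) value=19
Op 12: merge R0<->R2 -> R0=(6,5,8) R2=(6,5,8)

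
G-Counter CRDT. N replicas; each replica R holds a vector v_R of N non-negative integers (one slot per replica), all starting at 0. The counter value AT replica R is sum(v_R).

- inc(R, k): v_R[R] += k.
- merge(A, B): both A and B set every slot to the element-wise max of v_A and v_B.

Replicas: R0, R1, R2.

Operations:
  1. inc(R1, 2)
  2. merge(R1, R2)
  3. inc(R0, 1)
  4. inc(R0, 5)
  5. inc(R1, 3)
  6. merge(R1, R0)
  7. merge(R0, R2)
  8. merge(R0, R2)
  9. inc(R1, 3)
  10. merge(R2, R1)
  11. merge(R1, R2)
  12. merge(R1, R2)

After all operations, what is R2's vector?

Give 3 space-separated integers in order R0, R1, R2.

Answer: 6 8 0

Derivation:
Op 1: inc R1 by 2 -> R1=(0,2,0) value=2
Op 2: merge R1<->R2 -> R1=(0,2,0) R2=(0,2,0)
Op 3: inc R0 by 1 -> R0=(1,0,0) value=1
Op 4: inc R0 by 5 -> R0=(6,0,0) value=6
Op 5: inc R1 by 3 -> R1=(0,5,0) value=5
Op 6: merge R1<->R0 -> R1=(6,5,0) R0=(6,5,0)
Op 7: merge R0<->R2 -> R0=(6,5,0) R2=(6,5,0)
Op 8: merge R0<->R2 -> R0=(6,5,0) R2=(6,5,0)
Op 9: inc R1 by 3 -> R1=(6,8,0) value=14
Op 10: merge R2<->R1 -> R2=(6,8,0) R1=(6,8,0)
Op 11: merge R1<->R2 -> R1=(6,8,0) R2=(6,8,0)
Op 12: merge R1<->R2 -> R1=(6,8,0) R2=(6,8,0)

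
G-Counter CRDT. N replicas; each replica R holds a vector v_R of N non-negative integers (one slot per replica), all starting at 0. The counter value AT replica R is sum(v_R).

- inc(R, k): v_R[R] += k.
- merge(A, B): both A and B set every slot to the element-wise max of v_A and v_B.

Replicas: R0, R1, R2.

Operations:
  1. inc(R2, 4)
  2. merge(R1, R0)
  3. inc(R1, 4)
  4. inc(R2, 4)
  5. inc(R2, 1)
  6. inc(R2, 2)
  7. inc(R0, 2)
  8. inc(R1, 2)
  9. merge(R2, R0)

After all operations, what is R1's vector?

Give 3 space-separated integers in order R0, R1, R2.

Op 1: inc R2 by 4 -> R2=(0,0,4) value=4
Op 2: merge R1<->R0 -> R1=(0,0,0) R0=(0,0,0)
Op 3: inc R1 by 4 -> R1=(0,4,0) value=4
Op 4: inc R2 by 4 -> R2=(0,0,8) value=8
Op 5: inc R2 by 1 -> R2=(0,0,9) value=9
Op 6: inc R2 by 2 -> R2=(0,0,11) value=11
Op 7: inc R0 by 2 -> R0=(2,0,0) value=2
Op 8: inc R1 by 2 -> R1=(0,6,0) value=6
Op 9: merge R2<->R0 -> R2=(2,0,11) R0=(2,0,11)

Answer: 0 6 0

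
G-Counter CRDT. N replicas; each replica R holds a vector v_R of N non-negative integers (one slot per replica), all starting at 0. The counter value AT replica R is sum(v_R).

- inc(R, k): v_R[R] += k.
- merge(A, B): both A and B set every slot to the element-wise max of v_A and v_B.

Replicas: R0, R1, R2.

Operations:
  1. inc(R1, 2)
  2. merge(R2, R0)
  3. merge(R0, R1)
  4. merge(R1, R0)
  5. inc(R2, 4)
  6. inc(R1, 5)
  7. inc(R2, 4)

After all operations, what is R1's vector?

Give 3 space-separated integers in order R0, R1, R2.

Answer: 0 7 0

Derivation:
Op 1: inc R1 by 2 -> R1=(0,2,0) value=2
Op 2: merge R2<->R0 -> R2=(0,0,0) R0=(0,0,0)
Op 3: merge R0<->R1 -> R0=(0,2,0) R1=(0,2,0)
Op 4: merge R1<->R0 -> R1=(0,2,0) R0=(0,2,0)
Op 5: inc R2 by 4 -> R2=(0,0,4) value=4
Op 6: inc R1 by 5 -> R1=(0,7,0) value=7
Op 7: inc R2 by 4 -> R2=(0,0,8) value=8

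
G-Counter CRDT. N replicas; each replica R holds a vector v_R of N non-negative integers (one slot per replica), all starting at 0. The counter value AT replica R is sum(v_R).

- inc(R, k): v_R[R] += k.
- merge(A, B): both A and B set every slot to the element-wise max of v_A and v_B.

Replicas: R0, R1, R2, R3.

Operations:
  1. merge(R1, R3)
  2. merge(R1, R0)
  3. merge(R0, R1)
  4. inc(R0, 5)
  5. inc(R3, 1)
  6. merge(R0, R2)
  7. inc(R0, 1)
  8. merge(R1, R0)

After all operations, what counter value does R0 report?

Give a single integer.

Op 1: merge R1<->R3 -> R1=(0,0,0,0) R3=(0,0,0,0)
Op 2: merge R1<->R0 -> R1=(0,0,0,0) R0=(0,0,0,0)
Op 3: merge R0<->R1 -> R0=(0,0,0,0) R1=(0,0,0,0)
Op 4: inc R0 by 5 -> R0=(5,0,0,0) value=5
Op 5: inc R3 by 1 -> R3=(0,0,0,1) value=1
Op 6: merge R0<->R2 -> R0=(5,0,0,0) R2=(5,0,0,0)
Op 7: inc R0 by 1 -> R0=(6,0,0,0) value=6
Op 8: merge R1<->R0 -> R1=(6,0,0,0) R0=(6,0,0,0)

Answer: 6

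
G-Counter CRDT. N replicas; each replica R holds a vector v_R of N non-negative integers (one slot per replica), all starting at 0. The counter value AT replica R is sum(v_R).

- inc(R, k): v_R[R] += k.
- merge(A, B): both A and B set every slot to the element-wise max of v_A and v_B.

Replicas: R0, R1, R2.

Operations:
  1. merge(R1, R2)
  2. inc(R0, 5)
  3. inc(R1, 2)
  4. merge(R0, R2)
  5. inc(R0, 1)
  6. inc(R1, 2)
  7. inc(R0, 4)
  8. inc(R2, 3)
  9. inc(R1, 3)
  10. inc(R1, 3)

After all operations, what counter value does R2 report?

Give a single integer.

Answer: 8

Derivation:
Op 1: merge R1<->R2 -> R1=(0,0,0) R2=(0,0,0)
Op 2: inc R0 by 5 -> R0=(5,0,0) value=5
Op 3: inc R1 by 2 -> R1=(0,2,0) value=2
Op 4: merge R0<->R2 -> R0=(5,0,0) R2=(5,0,0)
Op 5: inc R0 by 1 -> R0=(6,0,0) value=6
Op 6: inc R1 by 2 -> R1=(0,4,0) value=4
Op 7: inc R0 by 4 -> R0=(10,0,0) value=10
Op 8: inc R2 by 3 -> R2=(5,0,3) value=8
Op 9: inc R1 by 3 -> R1=(0,7,0) value=7
Op 10: inc R1 by 3 -> R1=(0,10,0) value=10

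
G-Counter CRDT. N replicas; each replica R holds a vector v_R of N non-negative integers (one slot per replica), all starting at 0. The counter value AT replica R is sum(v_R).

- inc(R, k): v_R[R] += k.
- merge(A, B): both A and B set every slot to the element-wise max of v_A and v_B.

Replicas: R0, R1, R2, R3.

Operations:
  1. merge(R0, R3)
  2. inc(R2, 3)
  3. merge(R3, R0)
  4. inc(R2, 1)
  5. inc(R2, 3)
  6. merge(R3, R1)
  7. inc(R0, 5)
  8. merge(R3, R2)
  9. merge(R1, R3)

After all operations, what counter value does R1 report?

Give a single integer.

Answer: 7

Derivation:
Op 1: merge R0<->R3 -> R0=(0,0,0,0) R3=(0,0,0,0)
Op 2: inc R2 by 3 -> R2=(0,0,3,0) value=3
Op 3: merge R3<->R0 -> R3=(0,0,0,0) R0=(0,0,0,0)
Op 4: inc R2 by 1 -> R2=(0,0,4,0) value=4
Op 5: inc R2 by 3 -> R2=(0,0,7,0) value=7
Op 6: merge R3<->R1 -> R3=(0,0,0,0) R1=(0,0,0,0)
Op 7: inc R0 by 5 -> R0=(5,0,0,0) value=5
Op 8: merge R3<->R2 -> R3=(0,0,7,0) R2=(0,0,7,0)
Op 9: merge R1<->R3 -> R1=(0,0,7,0) R3=(0,0,7,0)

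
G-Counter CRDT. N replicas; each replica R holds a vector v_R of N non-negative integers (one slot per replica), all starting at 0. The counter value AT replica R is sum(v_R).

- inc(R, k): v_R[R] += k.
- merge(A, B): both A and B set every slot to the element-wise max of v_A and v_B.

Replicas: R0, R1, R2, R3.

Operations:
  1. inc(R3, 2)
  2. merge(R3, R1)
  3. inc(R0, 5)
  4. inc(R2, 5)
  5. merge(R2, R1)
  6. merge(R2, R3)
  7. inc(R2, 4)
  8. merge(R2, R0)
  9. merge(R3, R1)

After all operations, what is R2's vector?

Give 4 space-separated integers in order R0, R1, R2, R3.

Answer: 5 0 9 2

Derivation:
Op 1: inc R3 by 2 -> R3=(0,0,0,2) value=2
Op 2: merge R3<->R1 -> R3=(0,0,0,2) R1=(0,0,0,2)
Op 3: inc R0 by 5 -> R0=(5,0,0,0) value=5
Op 4: inc R2 by 5 -> R2=(0,0,5,0) value=5
Op 5: merge R2<->R1 -> R2=(0,0,5,2) R1=(0,0,5,2)
Op 6: merge R2<->R3 -> R2=(0,0,5,2) R3=(0,0,5,2)
Op 7: inc R2 by 4 -> R2=(0,0,9,2) value=11
Op 8: merge R2<->R0 -> R2=(5,0,9,2) R0=(5,0,9,2)
Op 9: merge R3<->R1 -> R3=(0,0,5,2) R1=(0,0,5,2)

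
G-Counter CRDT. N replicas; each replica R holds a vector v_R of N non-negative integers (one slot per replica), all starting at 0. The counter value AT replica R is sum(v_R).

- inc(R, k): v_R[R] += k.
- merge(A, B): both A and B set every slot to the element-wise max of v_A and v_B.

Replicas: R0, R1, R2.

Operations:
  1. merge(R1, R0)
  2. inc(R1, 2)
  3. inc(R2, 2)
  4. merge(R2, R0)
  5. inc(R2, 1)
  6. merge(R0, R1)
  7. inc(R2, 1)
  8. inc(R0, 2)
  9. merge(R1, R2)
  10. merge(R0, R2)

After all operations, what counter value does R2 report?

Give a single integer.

Op 1: merge R1<->R0 -> R1=(0,0,0) R0=(0,0,0)
Op 2: inc R1 by 2 -> R1=(0,2,0) value=2
Op 3: inc R2 by 2 -> R2=(0,0,2) value=2
Op 4: merge R2<->R0 -> R2=(0,0,2) R0=(0,0,2)
Op 5: inc R2 by 1 -> R2=(0,0,3) value=3
Op 6: merge R0<->R1 -> R0=(0,2,2) R1=(0,2,2)
Op 7: inc R2 by 1 -> R2=(0,0,4) value=4
Op 8: inc R0 by 2 -> R0=(2,2,2) value=6
Op 9: merge R1<->R2 -> R1=(0,2,4) R2=(0,2,4)
Op 10: merge R0<->R2 -> R0=(2,2,4) R2=(2,2,4)

Answer: 8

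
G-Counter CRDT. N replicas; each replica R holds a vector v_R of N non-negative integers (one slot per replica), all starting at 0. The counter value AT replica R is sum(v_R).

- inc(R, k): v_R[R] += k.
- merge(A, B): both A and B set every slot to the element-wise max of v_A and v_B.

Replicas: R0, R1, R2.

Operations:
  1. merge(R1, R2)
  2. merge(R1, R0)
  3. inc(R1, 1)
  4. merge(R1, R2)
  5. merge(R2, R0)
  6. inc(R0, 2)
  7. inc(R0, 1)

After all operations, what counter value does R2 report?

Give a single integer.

Op 1: merge R1<->R2 -> R1=(0,0,0) R2=(0,0,0)
Op 2: merge R1<->R0 -> R1=(0,0,0) R0=(0,0,0)
Op 3: inc R1 by 1 -> R1=(0,1,0) value=1
Op 4: merge R1<->R2 -> R1=(0,1,0) R2=(0,1,0)
Op 5: merge R2<->R0 -> R2=(0,1,0) R0=(0,1,0)
Op 6: inc R0 by 2 -> R0=(2,1,0) value=3
Op 7: inc R0 by 1 -> R0=(3,1,0) value=4

Answer: 1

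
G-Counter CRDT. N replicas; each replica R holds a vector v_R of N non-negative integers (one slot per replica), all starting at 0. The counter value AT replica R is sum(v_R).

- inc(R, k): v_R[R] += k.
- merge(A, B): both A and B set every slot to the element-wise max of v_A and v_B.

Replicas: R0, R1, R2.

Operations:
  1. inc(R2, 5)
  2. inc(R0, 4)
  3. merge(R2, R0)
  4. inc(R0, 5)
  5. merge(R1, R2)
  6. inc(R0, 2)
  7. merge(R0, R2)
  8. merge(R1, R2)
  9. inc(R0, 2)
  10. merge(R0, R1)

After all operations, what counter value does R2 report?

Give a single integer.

Op 1: inc R2 by 5 -> R2=(0,0,5) value=5
Op 2: inc R0 by 4 -> R0=(4,0,0) value=4
Op 3: merge R2<->R0 -> R2=(4,0,5) R0=(4,0,5)
Op 4: inc R0 by 5 -> R0=(9,0,5) value=14
Op 5: merge R1<->R2 -> R1=(4,0,5) R2=(4,0,5)
Op 6: inc R0 by 2 -> R0=(11,0,5) value=16
Op 7: merge R0<->R2 -> R0=(11,0,5) R2=(11,0,5)
Op 8: merge R1<->R2 -> R1=(11,0,5) R2=(11,0,5)
Op 9: inc R0 by 2 -> R0=(13,0,5) value=18
Op 10: merge R0<->R1 -> R0=(13,0,5) R1=(13,0,5)

Answer: 16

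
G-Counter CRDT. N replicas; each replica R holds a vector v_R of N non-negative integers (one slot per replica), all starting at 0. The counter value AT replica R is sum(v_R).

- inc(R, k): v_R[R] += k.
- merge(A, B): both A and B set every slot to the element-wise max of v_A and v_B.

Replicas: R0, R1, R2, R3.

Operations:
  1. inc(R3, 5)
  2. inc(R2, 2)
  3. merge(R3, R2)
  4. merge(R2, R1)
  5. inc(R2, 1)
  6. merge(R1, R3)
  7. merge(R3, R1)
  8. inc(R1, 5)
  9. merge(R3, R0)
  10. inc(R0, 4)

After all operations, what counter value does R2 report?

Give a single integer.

Op 1: inc R3 by 5 -> R3=(0,0,0,5) value=5
Op 2: inc R2 by 2 -> R2=(0,0,2,0) value=2
Op 3: merge R3<->R2 -> R3=(0,0,2,5) R2=(0,0,2,5)
Op 4: merge R2<->R1 -> R2=(0,0,2,5) R1=(0,0,2,5)
Op 5: inc R2 by 1 -> R2=(0,0,3,5) value=8
Op 6: merge R1<->R3 -> R1=(0,0,2,5) R3=(0,0,2,5)
Op 7: merge R3<->R1 -> R3=(0,0,2,5) R1=(0,0,2,5)
Op 8: inc R1 by 5 -> R1=(0,5,2,5) value=12
Op 9: merge R3<->R0 -> R3=(0,0,2,5) R0=(0,0,2,5)
Op 10: inc R0 by 4 -> R0=(4,0,2,5) value=11

Answer: 8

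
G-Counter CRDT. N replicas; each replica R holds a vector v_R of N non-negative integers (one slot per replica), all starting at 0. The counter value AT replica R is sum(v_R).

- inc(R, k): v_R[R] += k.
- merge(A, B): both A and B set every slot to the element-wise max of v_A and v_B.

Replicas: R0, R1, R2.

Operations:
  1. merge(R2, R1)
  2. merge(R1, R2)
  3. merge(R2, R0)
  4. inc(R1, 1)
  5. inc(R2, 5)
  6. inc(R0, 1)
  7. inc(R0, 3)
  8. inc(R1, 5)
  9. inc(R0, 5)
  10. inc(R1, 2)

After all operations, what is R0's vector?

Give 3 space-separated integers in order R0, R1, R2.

Op 1: merge R2<->R1 -> R2=(0,0,0) R1=(0,0,0)
Op 2: merge R1<->R2 -> R1=(0,0,0) R2=(0,0,0)
Op 3: merge R2<->R0 -> R2=(0,0,0) R0=(0,0,0)
Op 4: inc R1 by 1 -> R1=(0,1,0) value=1
Op 5: inc R2 by 5 -> R2=(0,0,5) value=5
Op 6: inc R0 by 1 -> R0=(1,0,0) value=1
Op 7: inc R0 by 3 -> R0=(4,0,0) value=4
Op 8: inc R1 by 5 -> R1=(0,6,0) value=6
Op 9: inc R0 by 5 -> R0=(9,0,0) value=9
Op 10: inc R1 by 2 -> R1=(0,8,0) value=8

Answer: 9 0 0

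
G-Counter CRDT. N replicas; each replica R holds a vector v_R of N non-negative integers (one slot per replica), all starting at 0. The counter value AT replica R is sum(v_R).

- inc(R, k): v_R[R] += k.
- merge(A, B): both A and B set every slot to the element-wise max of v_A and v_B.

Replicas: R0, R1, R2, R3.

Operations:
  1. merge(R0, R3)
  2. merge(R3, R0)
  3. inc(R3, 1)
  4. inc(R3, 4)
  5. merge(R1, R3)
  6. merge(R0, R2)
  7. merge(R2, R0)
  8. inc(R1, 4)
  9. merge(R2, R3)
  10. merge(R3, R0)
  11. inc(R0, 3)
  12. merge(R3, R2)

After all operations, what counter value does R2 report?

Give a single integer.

Op 1: merge R0<->R3 -> R0=(0,0,0,0) R3=(0,0,0,0)
Op 2: merge R3<->R0 -> R3=(0,0,0,0) R0=(0,0,0,0)
Op 3: inc R3 by 1 -> R3=(0,0,0,1) value=1
Op 4: inc R3 by 4 -> R3=(0,0,0,5) value=5
Op 5: merge R1<->R3 -> R1=(0,0,0,5) R3=(0,0,0,5)
Op 6: merge R0<->R2 -> R0=(0,0,0,0) R2=(0,0,0,0)
Op 7: merge R2<->R0 -> R2=(0,0,0,0) R0=(0,0,0,0)
Op 8: inc R1 by 4 -> R1=(0,4,0,5) value=9
Op 9: merge R2<->R3 -> R2=(0,0,0,5) R3=(0,0,0,5)
Op 10: merge R3<->R0 -> R3=(0,0,0,5) R0=(0,0,0,5)
Op 11: inc R0 by 3 -> R0=(3,0,0,5) value=8
Op 12: merge R3<->R2 -> R3=(0,0,0,5) R2=(0,0,0,5)

Answer: 5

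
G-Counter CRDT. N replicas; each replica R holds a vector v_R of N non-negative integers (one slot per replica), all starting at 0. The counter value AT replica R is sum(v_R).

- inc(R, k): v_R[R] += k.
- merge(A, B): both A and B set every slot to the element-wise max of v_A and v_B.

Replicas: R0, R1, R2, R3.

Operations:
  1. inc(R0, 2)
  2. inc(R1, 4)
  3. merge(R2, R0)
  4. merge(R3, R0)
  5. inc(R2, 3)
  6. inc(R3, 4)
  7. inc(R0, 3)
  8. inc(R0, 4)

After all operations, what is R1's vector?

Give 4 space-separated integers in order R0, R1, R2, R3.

Op 1: inc R0 by 2 -> R0=(2,0,0,0) value=2
Op 2: inc R1 by 4 -> R1=(0,4,0,0) value=4
Op 3: merge R2<->R0 -> R2=(2,0,0,0) R0=(2,0,0,0)
Op 4: merge R3<->R0 -> R3=(2,0,0,0) R0=(2,0,0,0)
Op 5: inc R2 by 3 -> R2=(2,0,3,0) value=5
Op 6: inc R3 by 4 -> R3=(2,0,0,4) value=6
Op 7: inc R0 by 3 -> R0=(5,0,0,0) value=5
Op 8: inc R0 by 4 -> R0=(9,0,0,0) value=9

Answer: 0 4 0 0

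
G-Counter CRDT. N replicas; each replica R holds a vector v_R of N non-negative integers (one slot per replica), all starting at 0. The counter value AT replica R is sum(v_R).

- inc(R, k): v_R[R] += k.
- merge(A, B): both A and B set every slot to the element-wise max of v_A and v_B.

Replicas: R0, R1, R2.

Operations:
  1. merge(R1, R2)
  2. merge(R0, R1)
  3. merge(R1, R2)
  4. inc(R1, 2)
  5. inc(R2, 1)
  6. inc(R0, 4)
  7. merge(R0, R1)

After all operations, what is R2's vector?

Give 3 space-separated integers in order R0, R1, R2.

Op 1: merge R1<->R2 -> R1=(0,0,0) R2=(0,0,0)
Op 2: merge R0<->R1 -> R0=(0,0,0) R1=(0,0,0)
Op 3: merge R1<->R2 -> R1=(0,0,0) R2=(0,0,0)
Op 4: inc R1 by 2 -> R1=(0,2,0) value=2
Op 5: inc R2 by 1 -> R2=(0,0,1) value=1
Op 6: inc R0 by 4 -> R0=(4,0,0) value=4
Op 7: merge R0<->R1 -> R0=(4,2,0) R1=(4,2,0)

Answer: 0 0 1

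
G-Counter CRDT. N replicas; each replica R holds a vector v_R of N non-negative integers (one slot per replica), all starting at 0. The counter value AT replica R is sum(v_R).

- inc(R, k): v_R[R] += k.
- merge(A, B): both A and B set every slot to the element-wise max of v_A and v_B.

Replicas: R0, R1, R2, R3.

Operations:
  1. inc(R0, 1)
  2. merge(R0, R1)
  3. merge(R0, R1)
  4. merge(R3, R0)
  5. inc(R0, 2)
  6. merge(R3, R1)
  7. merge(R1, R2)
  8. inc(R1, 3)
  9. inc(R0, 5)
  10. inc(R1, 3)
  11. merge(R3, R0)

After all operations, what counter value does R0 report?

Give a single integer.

Answer: 8

Derivation:
Op 1: inc R0 by 1 -> R0=(1,0,0,0) value=1
Op 2: merge R0<->R1 -> R0=(1,0,0,0) R1=(1,0,0,0)
Op 3: merge R0<->R1 -> R0=(1,0,0,0) R1=(1,0,0,0)
Op 4: merge R3<->R0 -> R3=(1,0,0,0) R0=(1,0,0,0)
Op 5: inc R0 by 2 -> R0=(3,0,0,0) value=3
Op 6: merge R3<->R1 -> R3=(1,0,0,0) R1=(1,0,0,0)
Op 7: merge R1<->R2 -> R1=(1,0,0,0) R2=(1,0,0,0)
Op 8: inc R1 by 3 -> R1=(1,3,0,0) value=4
Op 9: inc R0 by 5 -> R0=(8,0,0,0) value=8
Op 10: inc R1 by 3 -> R1=(1,6,0,0) value=7
Op 11: merge R3<->R0 -> R3=(8,0,0,0) R0=(8,0,0,0)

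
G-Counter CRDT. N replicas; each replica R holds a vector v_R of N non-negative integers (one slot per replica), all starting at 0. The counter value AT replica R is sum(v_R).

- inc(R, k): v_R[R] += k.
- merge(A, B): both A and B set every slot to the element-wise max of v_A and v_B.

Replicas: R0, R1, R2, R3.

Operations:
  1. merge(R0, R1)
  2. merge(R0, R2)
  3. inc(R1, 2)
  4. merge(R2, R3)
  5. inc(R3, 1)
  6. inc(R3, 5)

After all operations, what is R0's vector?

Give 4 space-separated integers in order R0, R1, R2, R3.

Answer: 0 0 0 0

Derivation:
Op 1: merge R0<->R1 -> R0=(0,0,0,0) R1=(0,0,0,0)
Op 2: merge R0<->R2 -> R0=(0,0,0,0) R2=(0,0,0,0)
Op 3: inc R1 by 2 -> R1=(0,2,0,0) value=2
Op 4: merge R2<->R3 -> R2=(0,0,0,0) R3=(0,0,0,0)
Op 5: inc R3 by 1 -> R3=(0,0,0,1) value=1
Op 6: inc R3 by 5 -> R3=(0,0,0,6) value=6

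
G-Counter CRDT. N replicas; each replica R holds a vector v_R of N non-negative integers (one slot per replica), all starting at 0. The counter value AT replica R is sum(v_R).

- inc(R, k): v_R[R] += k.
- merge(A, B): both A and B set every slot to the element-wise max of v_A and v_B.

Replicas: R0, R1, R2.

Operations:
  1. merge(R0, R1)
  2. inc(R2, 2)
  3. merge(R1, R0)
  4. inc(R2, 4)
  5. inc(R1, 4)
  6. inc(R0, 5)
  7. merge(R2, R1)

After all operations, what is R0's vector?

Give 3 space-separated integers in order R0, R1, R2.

Op 1: merge R0<->R1 -> R0=(0,0,0) R1=(0,0,0)
Op 2: inc R2 by 2 -> R2=(0,0,2) value=2
Op 3: merge R1<->R0 -> R1=(0,0,0) R0=(0,0,0)
Op 4: inc R2 by 4 -> R2=(0,0,6) value=6
Op 5: inc R1 by 4 -> R1=(0,4,0) value=4
Op 6: inc R0 by 5 -> R0=(5,0,0) value=5
Op 7: merge R2<->R1 -> R2=(0,4,6) R1=(0,4,6)

Answer: 5 0 0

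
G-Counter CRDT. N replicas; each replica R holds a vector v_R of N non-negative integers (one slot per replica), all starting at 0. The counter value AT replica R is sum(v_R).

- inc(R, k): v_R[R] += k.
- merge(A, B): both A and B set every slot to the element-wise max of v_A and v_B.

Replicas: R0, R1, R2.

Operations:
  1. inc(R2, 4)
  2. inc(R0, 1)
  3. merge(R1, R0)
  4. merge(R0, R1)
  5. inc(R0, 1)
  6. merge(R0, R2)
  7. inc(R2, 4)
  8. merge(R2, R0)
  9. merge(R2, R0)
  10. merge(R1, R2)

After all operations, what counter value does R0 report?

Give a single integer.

Answer: 10

Derivation:
Op 1: inc R2 by 4 -> R2=(0,0,4) value=4
Op 2: inc R0 by 1 -> R0=(1,0,0) value=1
Op 3: merge R1<->R0 -> R1=(1,0,0) R0=(1,0,0)
Op 4: merge R0<->R1 -> R0=(1,0,0) R1=(1,0,0)
Op 5: inc R0 by 1 -> R0=(2,0,0) value=2
Op 6: merge R0<->R2 -> R0=(2,0,4) R2=(2,0,4)
Op 7: inc R2 by 4 -> R2=(2,0,8) value=10
Op 8: merge R2<->R0 -> R2=(2,0,8) R0=(2,0,8)
Op 9: merge R2<->R0 -> R2=(2,0,8) R0=(2,0,8)
Op 10: merge R1<->R2 -> R1=(2,0,8) R2=(2,0,8)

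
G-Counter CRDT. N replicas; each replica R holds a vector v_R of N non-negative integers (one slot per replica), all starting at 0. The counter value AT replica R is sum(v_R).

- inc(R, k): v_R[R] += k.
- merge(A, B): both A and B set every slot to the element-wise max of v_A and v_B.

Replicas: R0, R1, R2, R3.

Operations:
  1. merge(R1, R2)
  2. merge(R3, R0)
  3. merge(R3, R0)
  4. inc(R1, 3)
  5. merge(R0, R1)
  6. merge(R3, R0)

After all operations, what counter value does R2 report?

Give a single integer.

Answer: 0

Derivation:
Op 1: merge R1<->R2 -> R1=(0,0,0,0) R2=(0,0,0,0)
Op 2: merge R3<->R0 -> R3=(0,0,0,0) R0=(0,0,0,0)
Op 3: merge R3<->R0 -> R3=(0,0,0,0) R0=(0,0,0,0)
Op 4: inc R1 by 3 -> R1=(0,3,0,0) value=3
Op 5: merge R0<->R1 -> R0=(0,3,0,0) R1=(0,3,0,0)
Op 6: merge R3<->R0 -> R3=(0,3,0,0) R0=(0,3,0,0)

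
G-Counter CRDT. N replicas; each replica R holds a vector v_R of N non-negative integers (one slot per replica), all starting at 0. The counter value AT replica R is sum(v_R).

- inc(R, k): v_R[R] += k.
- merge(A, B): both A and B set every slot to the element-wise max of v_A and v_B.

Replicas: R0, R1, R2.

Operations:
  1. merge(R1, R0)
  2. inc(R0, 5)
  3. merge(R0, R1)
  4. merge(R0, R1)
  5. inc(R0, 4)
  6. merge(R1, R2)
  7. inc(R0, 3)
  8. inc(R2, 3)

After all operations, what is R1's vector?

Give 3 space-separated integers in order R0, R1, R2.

Op 1: merge R1<->R0 -> R1=(0,0,0) R0=(0,0,0)
Op 2: inc R0 by 5 -> R0=(5,0,0) value=5
Op 3: merge R0<->R1 -> R0=(5,0,0) R1=(5,0,0)
Op 4: merge R0<->R1 -> R0=(5,0,0) R1=(5,0,0)
Op 5: inc R0 by 4 -> R0=(9,0,0) value=9
Op 6: merge R1<->R2 -> R1=(5,0,0) R2=(5,0,0)
Op 7: inc R0 by 3 -> R0=(12,0,0) value=12
Op 8: inc R2 by 3 -> R2=(5,0,3) value=8

Answer: 5 0 0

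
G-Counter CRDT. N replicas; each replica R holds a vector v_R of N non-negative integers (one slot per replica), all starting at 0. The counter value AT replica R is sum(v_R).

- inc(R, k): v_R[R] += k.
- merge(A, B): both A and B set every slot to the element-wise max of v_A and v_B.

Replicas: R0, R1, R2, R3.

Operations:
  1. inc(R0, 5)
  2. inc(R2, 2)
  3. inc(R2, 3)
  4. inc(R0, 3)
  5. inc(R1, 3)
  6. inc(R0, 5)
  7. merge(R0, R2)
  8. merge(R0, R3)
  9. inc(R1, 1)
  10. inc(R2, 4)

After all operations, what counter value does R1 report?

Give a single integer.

Answer: 4

Derivation:
Op 1: inc R0 by 5 -> R0=(5,0,0,0) value=5
Op 2: inc R2 by 2 -> R2=(0,0,2,0) value=2
Op 3: inc R2 by 3 -> R2=(0,0,5,0) value=5
Op 4: inc R0 by 3 -> R0=(8,0,0,0) value=8
Op 5: inc R1 by 3 -> R1=(0,3,0,0) value=3
Op 6: inc R0 by 5 -> R0=(13,0,0,0) value=13
Op 7: merge R0<->R2 -> R0=(13,0,5,0) R2=(13,0,5,0)
Op 8: merge R0<->R3 -> R0=(13,0,5,0) R3=(13,0,5,0)
Op 9: inc R1 by 1 -> R1=(0,4,0,0) value=4
Op 10: inc R2 by 4 -> R2=(13,0,9,0) value=22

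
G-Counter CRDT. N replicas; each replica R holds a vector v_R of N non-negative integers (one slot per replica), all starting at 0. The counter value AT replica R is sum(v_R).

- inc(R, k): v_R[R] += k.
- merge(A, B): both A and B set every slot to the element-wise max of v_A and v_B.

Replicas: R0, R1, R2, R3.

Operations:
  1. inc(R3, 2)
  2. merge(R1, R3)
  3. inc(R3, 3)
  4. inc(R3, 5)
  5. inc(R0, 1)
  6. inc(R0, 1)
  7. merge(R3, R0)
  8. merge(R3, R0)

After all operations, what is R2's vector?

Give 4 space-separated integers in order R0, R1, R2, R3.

Op 1: inc R3 by 2 -> R3=(0,0,0,2) value=2
Op 2: merge R1<->R3 -> R1=(0,0,0,2) R3=(0,0,0,2)
Op 3: inc R3 by 3 -> R3=(0,0,0,5) value=5
Op 4: inc R3 by 5 -> R3=(0,0,0,10) value=10
Op 5: inc R0 by 1 -> R0=(1,0,0,0) value=1
Op 6: inc R0 by 1 -> R0=(2,0,0,0) value=2
Op 7: merge R3<->R0 -> R3=(2,0,0,10) R0=(2,0,0,10)
Op 8: merge R3<->R0 -> R3=(2,0,0,10) R0=(2,0,0,10)

Answer: 0 0 0 0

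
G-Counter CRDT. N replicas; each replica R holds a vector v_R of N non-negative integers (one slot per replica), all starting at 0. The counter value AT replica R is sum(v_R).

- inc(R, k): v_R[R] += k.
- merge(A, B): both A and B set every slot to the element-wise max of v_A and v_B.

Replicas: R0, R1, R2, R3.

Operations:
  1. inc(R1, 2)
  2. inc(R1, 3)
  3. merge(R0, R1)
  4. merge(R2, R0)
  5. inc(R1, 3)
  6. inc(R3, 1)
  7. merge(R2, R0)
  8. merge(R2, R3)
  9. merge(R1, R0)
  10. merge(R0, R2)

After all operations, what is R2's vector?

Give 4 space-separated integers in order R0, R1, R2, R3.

Op 1: inc R1 by 2 -> R1=(0,2,0,0) value=2
Op 2: inc R1 by 3 -> R1=(0,5,0,0) value=5
Op 3: merge R0<->R1 -> R0=(0,5,0,0) R1=(0,5,0,0)
Op 4: merge R2<->R0 -> R2=(0,5,0,0) R0=(0,5,0,0)
Op 5: inc R1 by 3 -> R1=(0,8,0,0) value=8
Op 6: inc R3 by 1 -> R3=(0,0,0,1) value=1
Op 7: merge R2<->R0 -> R2=(0,5,0,0) R0=(0,5,0,0)
Op 8: merge R2<->R3 -> R2=(0,5,0,1) R3=(0,5,0,1)
Op 9: merge R1<->R0 -> R1=(0,8,0,0) R0=(0,8,0,0)
Op 10: merge R0<->R2 -> R0=(0,8,0,1) R2=(0,8,0,1)

Answer: 0 8 0 1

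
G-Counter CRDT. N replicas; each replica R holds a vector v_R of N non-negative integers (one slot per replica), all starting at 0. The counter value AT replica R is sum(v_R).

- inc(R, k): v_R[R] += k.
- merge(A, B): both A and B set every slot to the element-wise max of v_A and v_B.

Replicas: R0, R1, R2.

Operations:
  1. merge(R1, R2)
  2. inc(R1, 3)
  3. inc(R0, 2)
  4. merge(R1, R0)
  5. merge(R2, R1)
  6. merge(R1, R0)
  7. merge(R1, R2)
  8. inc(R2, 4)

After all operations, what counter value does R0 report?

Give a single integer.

Op 1: merge R1<->R2 -> R1=(0,0,0) R2=(0,0,0)
Op 2: inc R1 by 3 -> R1=(0,3,0) value=3
Op 3: inc R0 by 2 -> R0=(2,0,0) value=2
Op 4: merge R1<->R0 -> R1=(2,3,0) R0=(2,3,0)
Op 5: merge R2<->R1 -> R2=(2,3,0) R1=(2,3,0)
Op 6: merge R1<->R0 -> R1=(2,3,0) R0=(2,3,0)
Op 7: merge R1<->R2 -> R1=(2,3,0) R2=(2,3,0)
Op 8: inc R2 by 4 -> R2=(2,3,4) value=9

Answer: 5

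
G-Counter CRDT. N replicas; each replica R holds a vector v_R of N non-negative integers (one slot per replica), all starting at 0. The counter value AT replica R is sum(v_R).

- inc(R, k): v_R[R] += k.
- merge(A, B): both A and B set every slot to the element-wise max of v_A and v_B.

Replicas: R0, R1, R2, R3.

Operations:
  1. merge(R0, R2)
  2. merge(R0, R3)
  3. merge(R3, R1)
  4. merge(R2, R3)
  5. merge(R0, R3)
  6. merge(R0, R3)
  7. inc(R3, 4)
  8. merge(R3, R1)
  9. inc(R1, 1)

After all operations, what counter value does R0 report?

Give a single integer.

Answer: 0

Derivation:
Op 1: merge R0<->R2 -> R0=(0,0,0,0) R2=(0,0,0,0)
Op 2: merge R0<->R3 -> R0=(0,0,0,0) R3=(0,0,0,0)
Op 3: merge R3<->R1 -> R3=(0,0,0,0) R1=(0,0,0,0)
Op 4: merge R2<->R3 -> R2=(0,0,0,0) R3=(0,0,0,0)
Op 5: merge R0<->R3 -> R0=(0,0,0,0) R3=(0,0,0,0)
Op 6: merge R0<->R3 -> R0=(0,0,0,0) R3=(0,0,0,0)
Op 7: inc R3 by 4 -> R3=(0,0,0,4) value=4
Op 8: merge R3<->R1 -> R3=(0,0,0,4) R1=(0,0,0,4)
Op 9: inc R1 by 1 -> R1=(0,1,0,4) value=5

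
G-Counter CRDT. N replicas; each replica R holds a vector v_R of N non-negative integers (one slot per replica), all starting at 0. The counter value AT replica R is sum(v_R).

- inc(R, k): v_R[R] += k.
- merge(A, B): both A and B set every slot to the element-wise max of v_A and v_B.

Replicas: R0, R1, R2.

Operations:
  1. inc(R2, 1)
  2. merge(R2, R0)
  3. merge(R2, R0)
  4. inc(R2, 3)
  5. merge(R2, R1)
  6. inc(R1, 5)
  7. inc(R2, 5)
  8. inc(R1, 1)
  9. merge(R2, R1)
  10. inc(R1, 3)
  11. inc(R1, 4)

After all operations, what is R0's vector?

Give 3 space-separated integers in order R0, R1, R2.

Answer: 0 0 1

Derivation:
Op 1: inc R2 by 1 -> R2=(0,0,1) value=1
Op 2: merge R2<->R0 -> R2=(0,0,1) R0=(0,0,1)
Op 3: merge R2<->R0 -> R2=(0,0,1) R0=(0,0,1)
Op 4: inc R2 by 3 -> R2=(0,0,4) value=4
Op 5: merge R2<->R1 -> R2=(0,0,4) R1=(0,0,4)
Op 6: inc R1 by 5 -> R1=(0,5,4) value=9
Op 7: inc R2 by 5 -> R2=(0,0,9) value=9
Op 8: inc R1 by 1 -> R1=(0,6,4) value=10
Op 9: merge R2<->R1 -> R2=(0,6,9) R1=(0,6,9)
Op 10: inc R1 by 3 -> R1=(0,9,9) value=18
Op 11: inc R1 by 4 -> R1=(0,13,9) value=22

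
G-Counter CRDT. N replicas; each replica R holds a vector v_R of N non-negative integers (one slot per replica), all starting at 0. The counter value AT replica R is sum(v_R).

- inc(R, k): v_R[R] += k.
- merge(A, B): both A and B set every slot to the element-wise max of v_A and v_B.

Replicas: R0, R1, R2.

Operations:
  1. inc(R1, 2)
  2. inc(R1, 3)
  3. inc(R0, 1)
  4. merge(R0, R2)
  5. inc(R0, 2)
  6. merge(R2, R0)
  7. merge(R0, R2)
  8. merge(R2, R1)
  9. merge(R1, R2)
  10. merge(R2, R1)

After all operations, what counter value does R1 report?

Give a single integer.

Op 1: inc R1 by 2 -> R1=(0,2,0) value=2
Op 2: inc R1 by 3 -> R1=(0,5,0) value=5
Op 3: inc R0 by 1 -> R0=(1,0,0) value=1
Op 4: merge R0<->R2 -> R0=(1,0,0) R2=(1,0,0)
Op 5: inc R0 by 2 -> R0=(3,0,0) value=3
Op 6: merge R2<->R0 -> R2=(3,0,0) R0=(3,0,0)
Op 7: merge R0<->R2 -> R0=(3,0,0) R2=(3,0,0)
Op 8: merge R2<->R1 -> R2=(3,5,0) R1=(3,5,0)
Op 9: merge R1<->R2 -> R1=(3,5,0) R2=(3,5,0)
Op 10: merge R2<->R1 -> R2=(3,5,0) R1=(3,5,0)

Answer: 8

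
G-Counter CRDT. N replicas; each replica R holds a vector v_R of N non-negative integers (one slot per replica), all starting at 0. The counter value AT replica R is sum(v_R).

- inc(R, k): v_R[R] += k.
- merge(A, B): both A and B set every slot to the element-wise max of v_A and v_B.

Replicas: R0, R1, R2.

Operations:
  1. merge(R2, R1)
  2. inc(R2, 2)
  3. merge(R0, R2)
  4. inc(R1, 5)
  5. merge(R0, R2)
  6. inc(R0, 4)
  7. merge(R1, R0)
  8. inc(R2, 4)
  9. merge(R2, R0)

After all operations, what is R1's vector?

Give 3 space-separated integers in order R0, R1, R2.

Answer: 4 5 2

Derivation:
Op 1: merge R2<->R1 -> R2=(0,0,0) R1=(0,0,0)
Op 2: inc R2 by 2 -> R2=(0,0,2) value=2
Op 3: merge R0<->R2 -> R0=(0,0,2) R2=(0,0,2)
Op 4: inc R1 by 5 -> R1=(0,5,0) value=5
Op 5: merge R0<->R2 -> R0=(0,0,2) R2=(0,0,2)
Op 6: inc R0 by 4 -> R0=(4,0,2) value=6
Op 7: merge R1<->R0 -> R1=(4,5,2) R0=(4,5,2)
Op 8: inc R2 by 4 -> R2=(0,0,6) value=6
Op 9: merge R2<->R0 -> R2=(4,5,6) R0=(4,5,6)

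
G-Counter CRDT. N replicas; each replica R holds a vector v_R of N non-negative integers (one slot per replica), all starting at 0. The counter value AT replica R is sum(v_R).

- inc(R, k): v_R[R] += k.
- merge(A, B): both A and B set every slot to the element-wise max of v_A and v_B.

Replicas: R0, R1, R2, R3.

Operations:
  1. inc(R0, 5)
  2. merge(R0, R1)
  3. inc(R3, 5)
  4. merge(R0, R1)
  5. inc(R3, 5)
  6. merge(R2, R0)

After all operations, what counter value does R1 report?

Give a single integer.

Op 1: inc R0 by 5 -> R0=(5,0,0,0) value=5
Op 2: merge R0<->R1 -> R0=(5,0,0,0) R1=(5,0,0,0)
Op 3: inc R3 by 5 -> R3=(0,0,0,5) value=5
Op 4: merge R0<->R1 -> R0=(5,0,0,0) R1=(5,0,0,0)
Op 5: inc R3 by 5 -> R3=(0,0,0,10) value=10
Op 6: merge R2<->R0 -> R2=(5,0,0,0) R0=(5,0,0,0)

Answer: 5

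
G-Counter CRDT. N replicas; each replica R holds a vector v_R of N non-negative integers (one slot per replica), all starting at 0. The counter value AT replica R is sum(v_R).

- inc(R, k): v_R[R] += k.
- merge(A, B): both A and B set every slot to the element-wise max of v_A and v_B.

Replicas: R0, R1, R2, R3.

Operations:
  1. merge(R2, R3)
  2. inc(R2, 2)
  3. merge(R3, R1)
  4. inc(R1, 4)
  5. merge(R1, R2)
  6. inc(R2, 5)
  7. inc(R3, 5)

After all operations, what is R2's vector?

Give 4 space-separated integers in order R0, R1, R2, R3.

Answer: 0 4 7 0

Derivation:
Op 1: merge R2<->R3 -> R2=(0,0,0,0) R3=(0,0,0,0)
Op 2: inc R2 by 2 -> R2=(0,0,2,0) value=2
Op 3: merge R3<->R1 -> R3=(0,0,0,0) R1=(0,0,0,0)
Op 4: inc R1 by 4 -> R1=(0,4,0,0) value=4
Op 5: merge R1<->R2 -> R1=(0,4,2,0) R2=(0,4,2,0)
Op 6: inc R2 by 5 -> R2=(0,4,7,0) value=11
Op 7: inc R3 by 5 -> R3=(0,0,0,5) value=5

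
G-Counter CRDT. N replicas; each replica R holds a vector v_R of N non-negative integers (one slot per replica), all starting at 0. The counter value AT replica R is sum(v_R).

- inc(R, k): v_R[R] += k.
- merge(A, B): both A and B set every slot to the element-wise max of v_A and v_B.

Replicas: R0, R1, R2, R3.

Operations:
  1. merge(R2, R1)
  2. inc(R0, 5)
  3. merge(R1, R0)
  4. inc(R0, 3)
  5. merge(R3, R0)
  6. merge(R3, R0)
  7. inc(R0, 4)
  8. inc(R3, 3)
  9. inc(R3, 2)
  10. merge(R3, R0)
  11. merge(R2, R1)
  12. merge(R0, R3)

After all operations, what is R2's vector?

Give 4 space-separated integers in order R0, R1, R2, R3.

Op 1: merge R2<->R1 -> R2=(0,0,0,0) R1=(0,0,0,0)
Op 2: inc R0 by 5 -> R0=(5,0,0,0) value=5
Op 3: merge R1<->R0 -> R1=(5,0,0,0) R0=(5,0,0,0)
Op 4: inc R0 by 3 -> R0=(8,0,0,0) value=8
Op 5: merge R3<->R0 -> R3=(8,0,0,0) R0=(8,0,0,0)
Op 6: merge R3<->R0 -> R3=(8,0,0,0) R0=(8,0,0,0)
Op 7: inc R0 by 4 -> R0=(12,0,0,0) value=12
Op 8: inc R3 by 3 -> R3=(8,0,0,3) value=11
Op 9: inc R3 by 2 -> R3=(8,0,0,5) value=13
Op 10: merge R3<->R0 -> R3=(12,0,0,5) R0=(12,0,0,5)
Op 11: merge R2<->R1 -> R2=(5,0,0,0) R1=(5,0,0,0)
Op 12: merge R0<->R3 -> R0=(12,0,0,5) R3=(12,0,0,5)

Answer: 5 0 0 0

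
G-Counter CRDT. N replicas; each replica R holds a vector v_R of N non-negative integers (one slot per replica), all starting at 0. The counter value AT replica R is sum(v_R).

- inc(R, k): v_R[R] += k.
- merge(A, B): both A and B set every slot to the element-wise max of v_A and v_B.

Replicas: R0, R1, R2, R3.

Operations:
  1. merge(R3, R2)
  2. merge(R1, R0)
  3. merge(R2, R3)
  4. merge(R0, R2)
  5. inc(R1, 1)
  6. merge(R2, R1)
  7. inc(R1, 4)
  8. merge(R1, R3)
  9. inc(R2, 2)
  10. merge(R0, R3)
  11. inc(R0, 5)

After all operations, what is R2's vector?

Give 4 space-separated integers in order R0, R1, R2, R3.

Op 1: merge R3<->R2 -> R3=(0,0,0,0) R2=(0,0,0,0)
Op 2: merge R1<->R0 -> R1=(0,0,0,0) R0=(0,0,0,0)
Op 3: merge R2<->R3 -> R2=(0,0,0,0) R3=(0,0,0,0)
Op 4: merge R0<->R2 -> R0=(0,0,0,0) R2=(0,0,0,0)
Op 5: inc R1 by 1 -> R1=(0,1,0,0) value=1
Op 6: merge R2<->R1 -> R2=(0,1,0,0) R1=(0,1,0,0)
Op 7: inc R1 by 4 -> R1=(0,5,0,0) value=5
Op 8: merge R1<->R3 -> R1=(0,5,0,0) R3=(0,5,0,0)
Op 9: inc R2 by 2 -> R2=(0,1,2,0) value=3
Op 10: merge R0<->R3 -> R0=(0,5,0,0) R3=(0,5,0,0)
Op 11: inc R0 by 5 -> R0=(5,5,0,0) value=10

Answer: 0 1 2 0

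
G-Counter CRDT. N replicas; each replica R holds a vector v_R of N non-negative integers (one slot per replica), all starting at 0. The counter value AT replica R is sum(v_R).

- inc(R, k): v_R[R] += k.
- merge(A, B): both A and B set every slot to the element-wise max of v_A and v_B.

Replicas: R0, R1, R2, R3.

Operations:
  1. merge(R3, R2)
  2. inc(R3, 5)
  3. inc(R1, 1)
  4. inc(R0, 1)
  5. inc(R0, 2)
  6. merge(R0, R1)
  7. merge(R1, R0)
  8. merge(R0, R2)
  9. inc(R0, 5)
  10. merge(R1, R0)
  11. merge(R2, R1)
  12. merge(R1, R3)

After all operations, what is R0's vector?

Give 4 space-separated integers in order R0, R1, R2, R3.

Op 1: merge R3<->R2 -> R3=(0,0,0,0) R2=(0,0,0,0)
Op 2: inc R3 by 5 -> R3=(0,0,0,5) value=5
Op 3: inc R1 by 1 -> R1=(0,1,0,0) value=1
Op 4: inc R0 by 1 -> R0=(1,0,0,0) value=1
Op 5: inc R0 by 2 -> R0=(3,0,0,0) value=3
Op 6: merge R0<->R1 -> R0=(3,1,0,0) R1=(3,1,0,0)
Op 7: merge R1<->R0 -> R1=(3,1,0,0) R0=(3,1,0,0)
Op 8: merge R0<->R2 -> R0=(3,1,0,0) R2=(3,1,0,0)
Op 9: inc R0 by 5 -> R0=(8,1,0,0) value=9
Op 10: merge R1<->R0 -> R1=(8,1,0,0) R0=(8,1,0,0)
Op 11: merge R2<->R1 -> R2=(8,1,0,0) R1=(8,1,0,0)
Op 12: merge R1<->R3 -> R1=(8,1,0,5) R3=(8,1,0,5)

Answer: 8 1 0 0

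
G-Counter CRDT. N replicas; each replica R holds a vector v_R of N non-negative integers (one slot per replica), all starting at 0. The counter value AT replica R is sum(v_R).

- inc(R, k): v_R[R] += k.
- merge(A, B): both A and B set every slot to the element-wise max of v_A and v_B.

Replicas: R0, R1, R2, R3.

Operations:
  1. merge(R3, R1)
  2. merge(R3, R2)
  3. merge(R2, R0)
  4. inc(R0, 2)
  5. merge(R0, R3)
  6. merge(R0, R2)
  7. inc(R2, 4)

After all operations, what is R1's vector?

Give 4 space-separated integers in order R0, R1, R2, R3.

Op 1: merge R3<->R1 -> R3=(0,0,0,0) R1=(0,0,0,0)
Op 2: merge R3<->R2 -> R3=(0,0,0,0) R2=(0,0,0,0)
Op 3: merge R2<->R0 -> R2=(0,0,0,0) R0=(0,0,0,0)
Op 4: inc R0 by 2 -> R0=(2,0,0,0) value=2
Op 5: merge R0<->R3 -> R0=(2,0,0,0) R3=(2,0,0,0)
Op 6: merge R0<->R2 -> R0=(2,0,0,0) R2=(2,0,0,0)
Op 7: inc R2 by 4 -> R2=(2,0,4,0) value=6

Answer: 0 0 0 0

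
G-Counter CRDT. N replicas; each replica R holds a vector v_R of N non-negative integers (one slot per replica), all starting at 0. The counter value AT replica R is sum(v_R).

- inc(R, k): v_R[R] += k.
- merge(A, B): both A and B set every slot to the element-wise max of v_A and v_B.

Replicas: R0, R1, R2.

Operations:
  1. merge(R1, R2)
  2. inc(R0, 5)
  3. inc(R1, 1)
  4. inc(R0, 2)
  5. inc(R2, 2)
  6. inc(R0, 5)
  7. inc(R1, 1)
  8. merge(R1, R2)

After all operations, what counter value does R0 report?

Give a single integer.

Answer: 12

Derivation:
Op 1: merge R1<->R2 -> R1=(0,0,0) R2=(0,0,0)
Op 2: inc R0 by 5 -> R0=(5,0,0) value=5
Op 3: inc R1 by 1 -> R1=(0,1,0) value=1
Op 4: inc R0 by 2 -> R0=(7,0,0) value=7
Op 5: inc R2 by 2 -> R2=(0,0,2) value=2
Op 6: inc R0 by 5 -> R0=(12,0,0) value=12
Op 7: inc R1 by 1 -> R1=(0,2,0) value=2
Op 8: merge R1<->R2 -> R1=(0,2,2) R2=(0,2,2)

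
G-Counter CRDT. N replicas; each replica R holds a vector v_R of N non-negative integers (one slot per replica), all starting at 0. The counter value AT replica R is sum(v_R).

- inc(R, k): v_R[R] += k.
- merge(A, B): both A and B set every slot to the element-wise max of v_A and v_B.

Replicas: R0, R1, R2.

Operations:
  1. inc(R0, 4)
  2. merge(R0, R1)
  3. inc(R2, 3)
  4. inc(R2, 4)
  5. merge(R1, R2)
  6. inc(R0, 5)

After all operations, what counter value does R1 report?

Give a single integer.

Op 1: inc R0 by 4 -> R0=(4,0,0) value=4
Op 2: merge R0<->R1 -> R0=(4,0,0) R1=(4,0,0)
Op 3: inc R2 by 3 -> R2=(0,0,3) value=3
Op 4: inc R2 by 4 -> R2=(0,0,7) value=7
Op 5: merge R1<->R2 -> R1=(4,0,7) R2=(4,0,7)
Op 6: inc R0 by 5 -> R0=(9,0,0) value=9

Answer: 11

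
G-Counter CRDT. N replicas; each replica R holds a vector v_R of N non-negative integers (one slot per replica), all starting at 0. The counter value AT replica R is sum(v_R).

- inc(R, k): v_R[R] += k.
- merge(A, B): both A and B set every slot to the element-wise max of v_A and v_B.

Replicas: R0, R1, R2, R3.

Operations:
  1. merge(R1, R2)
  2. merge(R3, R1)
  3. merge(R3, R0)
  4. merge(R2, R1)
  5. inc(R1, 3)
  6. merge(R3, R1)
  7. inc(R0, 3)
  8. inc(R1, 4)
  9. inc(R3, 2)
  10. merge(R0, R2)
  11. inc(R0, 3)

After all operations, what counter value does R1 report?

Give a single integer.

Answer: 7

Derivation:
Op 1: merge R1<->R2 -> R1=(0,0,0,0) R2=(0,0,0,0)
Op 2: merge R3<->R1 -> R3=(0,0,0,0) R1=(0,0,0,0)
Op 3: merge R3<->R0 -> R3=(0,0,0,0) R0=(0,0,0,0)
Op 4: merge R2<->R1 -> R2=(0,0,0,0) R1=(0,0,0,0)
Op 5: inc R1 by 3 -> R1=(0,3,0,0) value=3
Op 6: merge R3<->R1 -> R3=(0,3,0,0) R1=(0,3,0,0)
Op 7: inc R0 by 3 -> R0=(3,0,0,0) value=3
Op 8: inc R1 by 4 -> R1=(0,7,0,0) value=7
Op 9: inc R3 by 2 -> R3=(0,3,0,2) value=5
Op 10: merge R0<->R2 -> R0=(3,0,0,0) R2=(3,0,0,0)
Op 11: inc R0 by 3 -> R0=(6,0,0,0) value=6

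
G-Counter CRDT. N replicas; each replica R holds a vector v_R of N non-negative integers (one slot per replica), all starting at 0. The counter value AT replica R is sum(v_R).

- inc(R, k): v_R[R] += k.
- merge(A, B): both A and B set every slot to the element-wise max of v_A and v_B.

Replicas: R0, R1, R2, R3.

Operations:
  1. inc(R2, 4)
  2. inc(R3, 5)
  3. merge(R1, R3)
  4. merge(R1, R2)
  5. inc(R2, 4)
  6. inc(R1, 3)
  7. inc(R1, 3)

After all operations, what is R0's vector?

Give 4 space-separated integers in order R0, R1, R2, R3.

Op 1: inc R2 by 4 -> R2=(0,0,4,0) value=4
Op 2: inc R3 by 5 -> R3=(0,0,0,5) value=5
Op 3: merge R1<->R3 -> R1=(0,0,0,5) R3=(0,0,0,5)
Op 4: merge R1<->R2 -> R1=(0,0,4,5) R2=(0,0,4,5)
Op 5: inc R2 by 4 -> R2=(0,0,8,5) value=13
Op 6: inc R1 by 3 -> R1=(0,3,4,5) value=12
Op 7: inc R1 by 3 -> R1=(0,6,4,5) value=15

Answer: 0 0 0 0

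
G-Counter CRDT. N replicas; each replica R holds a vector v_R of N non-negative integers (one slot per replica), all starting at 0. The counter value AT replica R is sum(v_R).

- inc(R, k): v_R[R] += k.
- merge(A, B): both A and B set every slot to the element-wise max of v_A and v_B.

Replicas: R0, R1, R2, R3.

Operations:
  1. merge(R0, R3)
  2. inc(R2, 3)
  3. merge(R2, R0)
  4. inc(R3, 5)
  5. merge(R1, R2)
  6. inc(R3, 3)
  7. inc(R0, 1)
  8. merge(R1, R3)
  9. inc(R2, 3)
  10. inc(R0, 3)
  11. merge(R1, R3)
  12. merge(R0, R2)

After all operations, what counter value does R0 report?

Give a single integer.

Answer: 10

Derivation:
Op 1: merge R0<->R3 -> R0=(0,0,0,0) R3=(0,0,0,0)
Op 2: inc R2 by 3 -> R2=(0,0,3,0) value=3
Op 3: merge R2<->R0 -> R2=(0,0,3,0) R0=(0,0,3,0)
Op 4: inc R3 by 5 -> R3=(0,0,0,5) value=5
Op 5: merge R1<->R2 -> R1=(0,0,3,0) R2=(0,0,3,0)
Op 6: inc R3 by 3 -> R3=(0,0,0,8) value=8
Op 7: inc R0 by 1 -> R0=(1,0,3,0) value=4
Op 8: merge R1<->R3 -> R1=(0,0,3,8) R3=(0,0,3,8)
Op 9: inc R2 by 3 -> R2=(0,0,6,0) value=6
Op 10: inc R0 by 3 -> R0=(4,0,3,0) value=7
Op 11: merge R1<->R3 -> R1=(0,0,3,8) R3=(0,0,3,8)
Op 12: merge R0<->R2 -> R0=(4,0,6,0) R2=(4,0,6,0)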